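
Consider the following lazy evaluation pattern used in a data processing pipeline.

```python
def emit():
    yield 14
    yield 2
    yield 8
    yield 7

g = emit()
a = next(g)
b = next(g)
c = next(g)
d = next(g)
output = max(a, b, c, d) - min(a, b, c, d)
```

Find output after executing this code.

Step 1: Create generator and consume all values:
  a = next(g) = 14
  b = next(g) = 2
  c = next(g) = 8
  d = next(g) = 7
Step 2: max = 14, min = 2, output = 14 - 2 = 12.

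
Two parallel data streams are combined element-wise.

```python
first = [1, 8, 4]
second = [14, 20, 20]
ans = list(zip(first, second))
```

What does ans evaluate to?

Step 1: zip pairs elements at same index:
  Index 0: (1, 14)
  Index 1: (8, 20)
  Index 2: (4, 20)
Therefore ans = [(1, 14), (8, 20), (4, 20)].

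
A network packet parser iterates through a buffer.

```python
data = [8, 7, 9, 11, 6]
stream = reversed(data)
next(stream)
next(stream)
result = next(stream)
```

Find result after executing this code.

Step 1: reversed([8, 7, 9, 11, 6]) gives iterator: [6, 11, 9, 7, 8].
Step 2: First next() = 6, second next() = 11.
Step 3: Third next() = 9.
Therefore result = 9.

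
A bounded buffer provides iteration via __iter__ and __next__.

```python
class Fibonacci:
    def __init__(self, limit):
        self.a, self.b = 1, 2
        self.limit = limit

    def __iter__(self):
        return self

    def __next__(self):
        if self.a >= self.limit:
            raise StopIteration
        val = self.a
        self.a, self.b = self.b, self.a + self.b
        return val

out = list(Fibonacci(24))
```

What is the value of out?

Step 1: Fibonacci-like sequence (a=1, b=2) until >= 24:
  Yield 1, then a,b = 2,3
  Yield 2, then a,b = 3,5
  Yield 3, then a,b = 5,8
  Yield 5, then a,b = 8,13
  Yield 8, then a,b = 13,21
  Yield 13, then a,b = 21,34
  Yield 21, then a,b = 34,55
Step 2: 34 >= 24, stop.
Therefore out = [1, 2, 3, 5, 8, 13, 21].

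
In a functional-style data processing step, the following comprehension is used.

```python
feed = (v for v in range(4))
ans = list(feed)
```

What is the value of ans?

Step 1: Generator expression iterates range(4): [0, 1, 2, 3].
Step 2: list() collects all values.
Therefore ans = [0, 1, 2, 3].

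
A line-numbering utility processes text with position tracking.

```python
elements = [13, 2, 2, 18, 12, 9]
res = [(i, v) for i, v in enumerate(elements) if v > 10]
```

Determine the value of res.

Step 1: Filter enumerate([13, 2, 2, 18, 12, 9]) keeping v > 10:
  (0, 13): 13 > 10, included
  (1, 2): 2 <= 10, excluded
  (2, 2): 2 <= 10, excluded
  (3, 18): 18 > 10, included
  (4, 12): 12 > 10, included
  (5, 9): 9 <= 10, excluded
Therefore res = [(0, 13), (3, 18), (4, 12)].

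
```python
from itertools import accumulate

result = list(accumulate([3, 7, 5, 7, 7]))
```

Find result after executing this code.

Step 1: accumulate computes running sums:
  + 3 = 3
  + 7 = 10
  + 5 = 15
  + 7 = 22
  + 7 = 29
Therefore result = [3, 10, 15, 22, 29].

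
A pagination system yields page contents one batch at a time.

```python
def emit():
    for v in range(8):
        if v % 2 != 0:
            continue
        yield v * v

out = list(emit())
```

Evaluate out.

Step 1: Only yield v**2 when v is divisible by 2:
  v=0: 0 % 2 == 0, yield 0**2 = 0
  v=2: 2 % 2 == 0, yield 2**2 = 4
  v=4: 4 % 2 == 0, yield 4**2 = 16
  v=6: 6 % 2 == 0, yield 6**2 = 36
Therefore out = [0, 4, 16, 36].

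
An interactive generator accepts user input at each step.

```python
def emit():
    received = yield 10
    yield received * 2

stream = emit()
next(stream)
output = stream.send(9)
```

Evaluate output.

Step 1: next(stream) advances to first yield, producing 10.
Step 2: send(9) resumes, received = 9.
Step 3: yield received * 2 = 9 * 2 = 18.
Therefore output = 18.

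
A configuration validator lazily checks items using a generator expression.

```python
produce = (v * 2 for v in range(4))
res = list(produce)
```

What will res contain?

Step 1: For each v in range(4), compute v*2:
  v=0: 0*2 = 0
  v=1: 1*2 = 2
  v=2: 2*2 = 4
  v=3: 3*2 = 6
Therefore res = [0, 2, 4, 6].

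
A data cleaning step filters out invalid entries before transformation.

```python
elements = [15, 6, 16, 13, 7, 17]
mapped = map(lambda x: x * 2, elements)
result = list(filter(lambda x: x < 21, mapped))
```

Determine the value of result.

Step 1: Map x * 2:
  15 -> 30
  6 -> 12
  16 -> 32
  13 -> 26
  7 -> 14
  17 -> 34
Step 2: Filter for < 21:
  30: removed
  12: kept
  32: removed
  26: removed
  14: kept
  34: removed
Therefore result = [12, 14].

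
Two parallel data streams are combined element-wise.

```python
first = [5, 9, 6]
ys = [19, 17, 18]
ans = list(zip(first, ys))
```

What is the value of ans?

Step 1: zip pairs elements at same index:
  Index 0: (5, 19)
  Index 1: (9, 17)
  Index 2: (6, 18)
Therefore ans = [(5, 19), (9, 17), (6, 18)].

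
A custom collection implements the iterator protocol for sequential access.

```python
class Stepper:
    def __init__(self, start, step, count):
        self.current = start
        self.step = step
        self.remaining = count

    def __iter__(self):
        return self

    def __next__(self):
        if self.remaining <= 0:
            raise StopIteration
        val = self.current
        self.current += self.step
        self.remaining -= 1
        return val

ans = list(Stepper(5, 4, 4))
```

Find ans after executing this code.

Step 1: Stepper starts at 5, increments by 4, for 4 steps:
  Yield 5, then current += 4
  Yield 9, then current += 4
  Yield 13, then current += 4
  Yield 17, then current += 4
Therefore ans = [5, 9, 13, 17].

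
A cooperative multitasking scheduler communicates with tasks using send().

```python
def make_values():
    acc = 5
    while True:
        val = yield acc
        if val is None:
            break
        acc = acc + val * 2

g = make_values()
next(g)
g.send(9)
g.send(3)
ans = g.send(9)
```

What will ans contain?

Step 1: next() -> yield acc=5.
Step 2: send(9) -> val=9, acc = 5 + 9*2 = 23, yield 23.
Step 3: send(3) -> val=3, acc = 23 + 3*2 = 29, yield 29.
Step 4: send(9) -> val=9, acc = 29 + 9*2 = 47, yield 47.
Therefore ans = 47.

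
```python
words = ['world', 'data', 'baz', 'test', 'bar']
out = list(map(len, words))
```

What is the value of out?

Step 1: Map len() to each word:
  'world' -> 5
  'data' -> 4
  'baz' -> 3
  'test' -> 4
  'bar' -> 3
Therefore out = [5, 4, 3, 4, 3].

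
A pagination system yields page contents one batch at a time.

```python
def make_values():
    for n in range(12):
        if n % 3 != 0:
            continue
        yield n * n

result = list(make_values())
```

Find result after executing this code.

Step 1: Only yield n**2 when n is divisible by 3:
  n=0: 0 % 3 == 0, yield 0**2 = 0
  n=3: 3 % 3 == 0, yield 3**2 = 9
  n=6: 6 % 3 == 0, yield 6**2 = 36
  n=9: 9 % 3 == 0, yield 9**2 = 81
Therefore result = [0, 9, 36, 81].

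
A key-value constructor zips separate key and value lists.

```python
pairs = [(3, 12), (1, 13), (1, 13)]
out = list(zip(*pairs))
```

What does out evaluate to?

Step 1: zip(*pairs) transposes: unzips [(3, 12), (1, 13), (1, 13)] into separate sequences.
Step 2: First elements: (3, 1, 1), second elements: (12, 13, 13).
Therefore out = [(3, 1, 1), (12, 13, 13)].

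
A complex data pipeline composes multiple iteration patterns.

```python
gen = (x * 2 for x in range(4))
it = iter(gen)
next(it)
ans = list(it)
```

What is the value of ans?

Step 1: Generator produces [0, 2, 4, 6].
Step 2: next(it) consumes first element (0).
Step 3: list(it) collects remaining: [2, 4, 6].
Therefore ans = [2, 4, 6].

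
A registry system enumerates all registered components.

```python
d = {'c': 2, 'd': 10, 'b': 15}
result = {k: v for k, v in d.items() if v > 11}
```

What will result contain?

Step 1: Filter items where value > 11:
  'c': 2 <= 11: removed
  'd': 10 <= 11: removed
  'b': 15 > 11: kept
Therefore result = {'b': 15}.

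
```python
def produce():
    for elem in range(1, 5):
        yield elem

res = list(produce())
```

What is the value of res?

Step 1: The generator yields each value from range(1, 5).
Step 2: list() consumes all yields: [1, 2, 3, 4].
Therefore res = [1, 2, 3, 4].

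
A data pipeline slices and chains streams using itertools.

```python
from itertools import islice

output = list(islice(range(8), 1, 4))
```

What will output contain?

Step 1: islice(range(8), 1, 4) takes elements at indices [1, 4).
Step 2: Elements: [1, 2, 3].
Therefore output = [1, 2, 3].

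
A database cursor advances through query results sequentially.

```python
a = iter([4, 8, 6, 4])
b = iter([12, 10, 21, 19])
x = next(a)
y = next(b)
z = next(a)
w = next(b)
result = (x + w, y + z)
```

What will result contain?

Step 1: a iterates [4, 8, 6, 4], b iterates [12, 10, 21, 19].
Step 2: x = next(a) = 4, y = next(b) = 12.
Step 3: z = next(a) = 8, w = next(b) = 10.
Step 4: result = (4 + 10, 12 + 8) = (14, 20).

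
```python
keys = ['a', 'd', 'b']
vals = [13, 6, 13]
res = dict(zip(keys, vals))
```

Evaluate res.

Step 1: zip pairs keys with values:
  'a' -> 13
  'd' -> 6
  'b' -> 13
Therefore res = {'a': 13, 'd': 6, 'b': 13}.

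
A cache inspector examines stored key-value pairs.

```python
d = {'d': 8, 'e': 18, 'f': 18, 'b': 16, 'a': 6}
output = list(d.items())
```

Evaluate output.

Step 1: d.items() returns (key, value) pairs in insertion order.
Therefore output = [('d', 8), ('e', 18), ('f', 18), ('b', 16), ('a', 6)].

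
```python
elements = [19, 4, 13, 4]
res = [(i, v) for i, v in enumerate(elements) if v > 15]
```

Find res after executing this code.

Step 1: Filter enumerate([19, 4, 13, 4]) keeping v > 15:
  (0, 19): 19 > 15, included
  (1, 4): 4 <= 15, excluded
  (2, 13): 13 <= 15, excluded
  (3, 4): 4 <= 15, excluded
Therefore res = [(0, 19)].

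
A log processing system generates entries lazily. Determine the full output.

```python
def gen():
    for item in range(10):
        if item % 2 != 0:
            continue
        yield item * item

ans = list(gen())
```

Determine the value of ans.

Step 1: Only yield item**2 when item is divisible by 2:
  item=0: 0 % 2 == 0, yield 0**2 = 0
  item=2: 2 % 2 == 0, yield 2**2 = 4
  item=4: 4 % 2 == 0, yield 4**2 = 16
  item=6: 6 % 2 == 0, yield 6**2 = 36
  item=8: 8 % 2 == 0, yield 8**2 = 64
Therefore ans = [0, 4, 16, 36, 64].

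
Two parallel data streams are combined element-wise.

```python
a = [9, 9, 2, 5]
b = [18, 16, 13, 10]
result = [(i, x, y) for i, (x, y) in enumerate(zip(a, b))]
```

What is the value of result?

Step 1: enumerate(zip(a, b)) gives index with paired elements:
  i=0: (9, 18)
  i=1: (9, 16)
  i=2: (2, 13)
  i=3: (5, 10)
Therefore result = [(0, 9, 18), (1, 9, 16), (2, 2, 13), (3, 5, 10)].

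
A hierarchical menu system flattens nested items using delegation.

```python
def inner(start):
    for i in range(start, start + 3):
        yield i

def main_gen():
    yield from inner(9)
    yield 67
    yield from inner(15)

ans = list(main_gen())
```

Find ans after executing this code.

Step 1: main_gen() delegates to inner(9):
  yield 9
  yield 10
  yield 11
Step 2: yield 67
Step 3: Delegates to inner(15):
  yield 15
  yield 16
  yield 17
Therefore ans = [9, 10, 11, 67, 15, 16, 17].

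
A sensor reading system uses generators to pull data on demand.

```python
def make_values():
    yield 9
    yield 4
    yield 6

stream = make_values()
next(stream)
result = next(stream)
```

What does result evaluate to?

Step 1: make_values() creates a generator.
Step 2: next(stream) yields 9 (consumed and discarded).
Step 3: next(stream) yields 4, assigned to result.
Therefore result = 4.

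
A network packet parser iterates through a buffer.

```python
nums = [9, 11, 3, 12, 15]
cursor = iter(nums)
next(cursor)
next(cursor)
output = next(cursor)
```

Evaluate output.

Step 1: Create iterator over [9, 11, 3, 12, 15].
Step 2: next() consumes 9.
Step 3: next() consumes 11.
Step 4: next() returns 3.
Therefore output = 3.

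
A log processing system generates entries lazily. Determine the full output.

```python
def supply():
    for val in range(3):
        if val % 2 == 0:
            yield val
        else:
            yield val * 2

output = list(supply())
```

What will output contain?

Step 1: For each val in range(3), yield val if even, else val*2:
  val=0 (even): yield 0
  val=1 (odd): yield 1*2 = 2
  val=2 (even): yield 2
Therefore output = [0, 2, 2].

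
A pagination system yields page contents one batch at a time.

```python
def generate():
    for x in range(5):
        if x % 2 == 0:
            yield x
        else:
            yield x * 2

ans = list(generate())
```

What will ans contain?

Step 1: For each x in range(5), yield x if even, else x*2:
  x=0 (even): yield 0
  x=1 (odd): yield 1*2 = 2
  x=2 (even): yield 2
  x=3 (odd): yield 3*2 = 6
  x=4 (even): yield 4
Therefore ans = [0, 2, 2, 6, 4].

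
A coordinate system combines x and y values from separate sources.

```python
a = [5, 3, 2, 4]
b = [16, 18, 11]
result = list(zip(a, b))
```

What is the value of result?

Step 1: zip stops at shortest (len(a)=4, len(b)=3):
  Index 0: (5, 16)
  Index 1: (3, 18)
  Index 2: (2, 11)
Step 2: Last element of a (4) has no pair, dropped.
Therefore result = [(5, 16), (3, 18), (2, 11)].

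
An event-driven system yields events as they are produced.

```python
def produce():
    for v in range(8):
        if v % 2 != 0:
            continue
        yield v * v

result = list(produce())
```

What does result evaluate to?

Step 1: Only yield v**2 when v is divisible by 2:
  v=0: 0 % 2 == 0, yield 0**2 = 0
  v=2: 2 % 2 == 0, yield 2**2 = 4
  v=4: 4 % 2 == 0, yield 4**2 = 16
  v=6: 6 % 2 == 0, yield 6**2 = 36
Therefore result = [0, 4, 16, 36].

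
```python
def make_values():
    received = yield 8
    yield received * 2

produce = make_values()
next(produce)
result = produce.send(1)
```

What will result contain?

Step 1: next(produce) advances to first yield, producing 8.
Step 2: send(1) resumes, received = 1.
Step 3: yield received * 2 = 1 * 2 = 2.
Therefore result = 2.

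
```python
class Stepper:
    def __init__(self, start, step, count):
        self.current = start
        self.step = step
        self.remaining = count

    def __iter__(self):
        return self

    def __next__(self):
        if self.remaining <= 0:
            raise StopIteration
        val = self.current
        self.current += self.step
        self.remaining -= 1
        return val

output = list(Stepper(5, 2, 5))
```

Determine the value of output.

Step 1: Stepper starts at 5, increments by 2, for 5 steps:
  Yield 5, then current += 2
  Yield 7, then current += 2
  Yield 9, then current += 2
  Yield 11, then current += 2
  Yield 13, then current += 2
Therefore output = [5, 7, 9, 11, 13].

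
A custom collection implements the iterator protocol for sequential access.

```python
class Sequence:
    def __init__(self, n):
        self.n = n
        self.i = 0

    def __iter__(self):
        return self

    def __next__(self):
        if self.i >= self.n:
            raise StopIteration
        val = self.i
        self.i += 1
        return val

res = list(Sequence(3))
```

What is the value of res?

Step 1: Sequence(3) creates an iterator counting 0 to 2.
Step 2: list() consumes all values: [0, 1, 2].
Therefore res = [0, 1, 2].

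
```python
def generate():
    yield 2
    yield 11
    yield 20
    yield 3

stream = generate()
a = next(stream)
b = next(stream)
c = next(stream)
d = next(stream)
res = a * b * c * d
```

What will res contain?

Step 1: Create generator and consume all values:
  a = next(stream) = 2
  b = next(stream) = 11
  c = next(stream) = 20
  d = next(stream) = 3
Step 2: res = 2 * 11 * 20 * 3 = 1320.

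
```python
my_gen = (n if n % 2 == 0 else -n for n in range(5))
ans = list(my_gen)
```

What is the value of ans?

Step 1: For each n in range(5), yield n if even, else -n:
  n=0: even, yield 0
  n=1: odd, yield -1
  n=2: even, yield 2
  n=3: odd, yield -3
  n=4: even, yield 4
Therefore ans = [0, -1, 2, -3, 4].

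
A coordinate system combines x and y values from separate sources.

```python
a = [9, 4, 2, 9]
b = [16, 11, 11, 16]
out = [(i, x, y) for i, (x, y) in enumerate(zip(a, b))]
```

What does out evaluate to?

Step 1: enumerate(zip(a, b)) gives index with paired elements:
  i=0: (9, 16)
  i=1: (4, 11)
  i=2: (2, 11)
  i=3: (9, 16)
Therefore out = [(0, 9, 16), (1, 4, 11), (2, 2, 11), (3, 9, 16)].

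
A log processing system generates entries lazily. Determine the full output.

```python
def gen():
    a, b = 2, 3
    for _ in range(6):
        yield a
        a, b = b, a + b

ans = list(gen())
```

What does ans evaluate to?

Step 1: Fibonacci-like sequence starting with a=2, b=3:
  Iteration 1: yield a=2, then a,b = 3,5
  Iteration 2: yield a=3, then a,b = 5,8
  Iteration 3: yield a=5, then a,b = 8,13
  Iteration 4: yield a=8, then a,b = 13,21
  Iteration 5: yield a=13, then a,b = 21,34
  Iteration 6: yield a=21, then a,b = 34,55
Therefore ans = [2, 3, 5, 8, 13, 21].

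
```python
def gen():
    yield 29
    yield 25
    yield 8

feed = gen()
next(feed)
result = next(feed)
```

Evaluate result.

Step 1: gen() creates a generator.
Step 2: next(feed) yields 29 (consumed and discarded).
Step 3: next(feed) yields 25, assigned to result.
Therefore result = 25.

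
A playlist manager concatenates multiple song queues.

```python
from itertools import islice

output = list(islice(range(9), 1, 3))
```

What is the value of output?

Step 1: islice(range(9), 1, 3) takes elements at indices [1, 3).
Step 2: Elements: [1, 2].
Therefore output = [1, 2].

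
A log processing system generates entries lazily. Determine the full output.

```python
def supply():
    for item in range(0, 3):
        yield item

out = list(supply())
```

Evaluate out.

Step 1: The generator yields each value from range(0, 3).
Step 2: list() consumes all yields: [0, 1, 2].
Therefore out = [0, 1, 2].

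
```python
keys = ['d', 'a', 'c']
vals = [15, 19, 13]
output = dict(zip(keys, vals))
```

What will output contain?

Step 1: zip pairs keys with values:
  'd' -> 15
  'a' -> 19
  'c' -> 13
Therefore output = {'d': 15, 'a': 19, 'c': 13}.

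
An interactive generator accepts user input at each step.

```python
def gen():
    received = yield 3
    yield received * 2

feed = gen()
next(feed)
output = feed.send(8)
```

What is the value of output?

Step 1: next(feed) advances to first yield, producing 3.
Step 2: send(8) resumes, received = 8.
Step 3: yield received * 2 = 8 * 2 = 16.
Therefore output = 16.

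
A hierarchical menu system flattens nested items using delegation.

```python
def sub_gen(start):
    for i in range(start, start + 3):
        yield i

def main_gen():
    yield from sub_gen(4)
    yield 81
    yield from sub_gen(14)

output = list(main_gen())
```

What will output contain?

Step 1: main_gen() delegates to sub_gen(4):
  yield 4
  yield 5
  yield 6
Step 2: yield 81
Step 3: Delegates to sub_gen(14):
  yield 14
  yield 15
  yield 16
Therefore output = [4, 5, 6, 81, 14, 15, 16].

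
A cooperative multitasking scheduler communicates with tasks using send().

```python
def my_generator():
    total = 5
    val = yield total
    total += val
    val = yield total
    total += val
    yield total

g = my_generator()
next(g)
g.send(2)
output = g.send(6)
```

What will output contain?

Step 1: next() -> yield total=5.
Step 2: send(2) -> val=2, total = 5+2 = 7, yield 7.
Step 3: send(6) -> val=6, total = 7+6 = 13, yield 13.
Therefore output = 13.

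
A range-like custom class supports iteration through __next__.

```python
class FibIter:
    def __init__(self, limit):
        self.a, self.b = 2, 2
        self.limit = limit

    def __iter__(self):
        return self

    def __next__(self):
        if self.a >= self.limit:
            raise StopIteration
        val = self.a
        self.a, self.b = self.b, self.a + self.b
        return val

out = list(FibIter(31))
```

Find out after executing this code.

Step 1: Fibonacci-like sequence (a=2, b=2) until >= 31:
  Yield 2, then a,b = 2,4
  Yield 2, then a,b = 4,6
  Yield 4, then a,b = 6,10
  Yield 6, then a,b = 10,16
  Yield 10, then a,b = 16,26
  Yield 16, then a,b = 26,42
  Yield 26, then a,b = 42,68
Step 2: 42 >= 31, stop.
Therefore out = [2, 2, 4, 6, 10, 16, 26].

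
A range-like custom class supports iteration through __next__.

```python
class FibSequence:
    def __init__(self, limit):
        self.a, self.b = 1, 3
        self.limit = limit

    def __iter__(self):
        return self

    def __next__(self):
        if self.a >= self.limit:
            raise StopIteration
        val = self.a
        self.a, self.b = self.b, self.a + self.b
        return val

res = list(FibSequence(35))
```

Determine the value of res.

Step 1: Fibonacci-like sequence (a=1, b=3) until >= 35:
  Yield 1, then a,b = 3,4
  Yield 3, then a,b = 4,7
  Yield 4, then a,b = 7,11
  Yield 7, then a,b = 11,18
  Yield 11, then a,b = 18,29
  Yield 18, then a,b = 29,47
  Yield 29, then a,b = 47,76
Step 2: 47 >= 35, stop.
Therefore res = [1, 3, 4, 7, 11, 18, 29].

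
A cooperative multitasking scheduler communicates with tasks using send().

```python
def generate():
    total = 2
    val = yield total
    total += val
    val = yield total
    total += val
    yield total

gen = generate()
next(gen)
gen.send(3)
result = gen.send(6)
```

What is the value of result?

Step 1: next() -> yield total=2.
Step 2: send(3) -> val=3, total = 2+3 = 5, yield 5.
Step 3: send(6) -> val=6, total = 5+6 = 11, yield 11.
Therefore result = 11.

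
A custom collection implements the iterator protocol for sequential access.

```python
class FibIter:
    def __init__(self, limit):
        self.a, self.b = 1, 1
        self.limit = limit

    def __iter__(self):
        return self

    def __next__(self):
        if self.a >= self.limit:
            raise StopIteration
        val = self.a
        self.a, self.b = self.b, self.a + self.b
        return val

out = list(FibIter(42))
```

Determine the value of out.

Step 1: Fibonacci-like sequence (a=1, b=1) until >= 42:
  Yield 1, then a,b = 1,2
  Yield 1, then a,b = 2,3
  Yield 2, then a,b = 3,5
  Yield 3, then a,b = 5,8
  Yield 5, then a,b = 8,13
  Yield 8, then a,b = 13,21
  Yield 13, then a,b = 21,34
  Yield 21, then a,b = 34,55
  Yield 34, then a,b = 55,89
Step 2: 55 >= 42, stop.
Therefore out = [1, 1, 2, 3, 5, 8, 13, 21, 34].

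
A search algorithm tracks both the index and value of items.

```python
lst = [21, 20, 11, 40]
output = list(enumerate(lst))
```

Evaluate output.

Step 1: enumerate pairs each element with its index:
  (0, 21)
  (1, 20)
  (2, 11)
  (3, 40)
Therefore output = [(0, 21), (1, 20), (2, 11), (3, 40)].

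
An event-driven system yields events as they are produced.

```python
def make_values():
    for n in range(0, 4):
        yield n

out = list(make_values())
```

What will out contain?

Step 1: The generator yields each value from range(0, 4).
Step 2: list() consumes all yields: [0, 1, 2, 3].
Therefore out = [0, 1, 2, 3].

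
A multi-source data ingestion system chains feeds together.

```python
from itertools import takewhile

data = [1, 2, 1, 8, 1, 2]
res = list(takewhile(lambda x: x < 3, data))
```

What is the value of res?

Step 1: takewhile stops at first element >= 3:
  1 < 3: take
  2 < 3: take
  1 < 3: take
  8 >= 3: stop
Therefore res = [1, 2, 1].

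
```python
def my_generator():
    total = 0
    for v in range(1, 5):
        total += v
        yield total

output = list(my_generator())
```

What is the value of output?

Step 1: Generator accumulates running sum:
  v=1: total = 1, yield 1
  v=2: total = 3, yield 3
  v=3: total = 6, yield 6
  v=4: total = 10, yield 10
Therefore output = [1, 3, 6, 10].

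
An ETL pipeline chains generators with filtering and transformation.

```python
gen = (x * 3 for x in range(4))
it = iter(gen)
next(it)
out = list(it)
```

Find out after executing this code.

Step 1: Generator produces [0, 3, 6, 9].
Step 2: next(it) consumes first element (0).
Step 3: list(it) collects remaining: [3, 6, 9].
Therefore out = [3, 6, 9].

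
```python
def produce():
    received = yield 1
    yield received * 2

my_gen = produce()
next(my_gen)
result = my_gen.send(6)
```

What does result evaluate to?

Step 1: next(my_gen) advances to first yield, producing 1.
Step 2: send(6) resumes, received = 6.
Step 3: yield received * 2 = 6 * 2 = 12.
Therefore result = 12.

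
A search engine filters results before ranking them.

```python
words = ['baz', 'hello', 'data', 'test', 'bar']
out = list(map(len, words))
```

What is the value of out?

Step 1: Map len() to each word:
  'baz' -> 3
  'hello' -> 5
  'data' -> 4
  'test' -> 4
  'bar' -> 3
Therefore out = [3, 5, 4, 4, 3].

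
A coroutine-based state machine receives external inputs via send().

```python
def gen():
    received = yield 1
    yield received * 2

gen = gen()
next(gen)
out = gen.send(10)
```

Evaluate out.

Step 1: next(gen) advances to first yield, producing 1.
Step 2: send(10) resumes, received = 10.
Step 3: yield received * 2 = 10 * 2 = 20.
Therefore out = 20.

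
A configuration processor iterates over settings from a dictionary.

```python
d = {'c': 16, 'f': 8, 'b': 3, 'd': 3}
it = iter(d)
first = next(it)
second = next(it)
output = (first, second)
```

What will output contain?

Step 1: iter(d) iterates over keys: ['c', 'f', 'b', 'd'].
Step 2: first = next(it) = 'c', second = next(it) = 'f'.
Therefore output = ('c', 'f').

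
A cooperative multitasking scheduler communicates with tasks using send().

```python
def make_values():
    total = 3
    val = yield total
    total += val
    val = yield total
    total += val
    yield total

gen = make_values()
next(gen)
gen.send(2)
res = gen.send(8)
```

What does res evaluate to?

Step 1: next() -> yield total=3.
Step 2: send(2) -> val=2, total = 3+2 = 5, yield 5.
Step 3: send(8) -> val=8, total = 5+8 = 13, yield 13.
Therefore res = 13.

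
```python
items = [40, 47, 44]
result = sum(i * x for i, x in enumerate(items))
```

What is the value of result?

Step 1: Compute i * x for each (i, x) in enumerate([40, 47, 44]):
  i=0, x=40: 0*40 = 0
  i=1, x=47: 1*47 = 47
  i=2, x=44: 2*44 = 88
Step 2: sum = 0 + 47 + 88 = 135.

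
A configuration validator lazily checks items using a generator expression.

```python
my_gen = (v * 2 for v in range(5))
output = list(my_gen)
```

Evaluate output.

Step 1: For each v in range(5), compute v*2:
  v=0: 0*2 = 0
  v=1: 1*2 = 2
  v=2: 2*2 = 4
  v=3: 3*2 = 6
  v=4: 4*2 = 8
Therefore output = [0, 2, 4, 6, 8].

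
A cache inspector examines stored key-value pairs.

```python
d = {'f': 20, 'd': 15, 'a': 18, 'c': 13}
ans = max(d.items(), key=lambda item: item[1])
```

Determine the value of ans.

Step 1: Find item with maximum value:
  ('f', 20)
  ('d', 15)
  ('a', 18)
  ('c', 13)
Step 2: Maximum value is 20 at key 'f'.
Therefore ans = ('f', 20).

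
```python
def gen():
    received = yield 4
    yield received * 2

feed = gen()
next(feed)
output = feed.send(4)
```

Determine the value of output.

Step 1: next(feed) advances to first yield, producing 4.
Step 2: send(4) resumes, received = 4.
Step 3: yield received * 2 = 4 * 2 = 8.
Therefore output = 8.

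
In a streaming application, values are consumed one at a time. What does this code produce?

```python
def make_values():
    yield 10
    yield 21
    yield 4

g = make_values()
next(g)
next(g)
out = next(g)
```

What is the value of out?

Step 1: make_values() creates a generator.
Step 2: next(g) yields 10 (consumed and discarded).
Step 3: next(g) yields 21 (consumed and discarded).
Step 4: next(g) yields 4, assigned to out.
Therefore out = 4.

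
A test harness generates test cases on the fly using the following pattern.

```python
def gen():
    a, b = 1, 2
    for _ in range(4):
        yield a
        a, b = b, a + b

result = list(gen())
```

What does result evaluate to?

Step 1: Fibonacci-like sequence starting with a=1, b=2:
  Iteration 1: yield a=1, then a,b = 2,3
  Iteration 2: yield a=2, then a,b = 3,5
  Iteration 3: yield a=3, then a,b = 5,8
  Iteration 4: yield a=5, then a,b = 8,13
Therefore result = [1, 2, 3, 5].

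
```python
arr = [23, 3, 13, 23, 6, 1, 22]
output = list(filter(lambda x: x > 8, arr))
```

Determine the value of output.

Step 1: Filter elements > 8:
  23: kept
  3: removed
  13: kept
  23: kept
  6: removed
  1: removed
  22: kept
Therefore output = [23, 13, 23, 22].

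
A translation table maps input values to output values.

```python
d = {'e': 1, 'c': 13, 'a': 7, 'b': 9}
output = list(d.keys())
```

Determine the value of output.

Step 1: d.keys() returns the dictionary keys in insertion order.
Therefore output = ['e', 'c', 'a', 'b'].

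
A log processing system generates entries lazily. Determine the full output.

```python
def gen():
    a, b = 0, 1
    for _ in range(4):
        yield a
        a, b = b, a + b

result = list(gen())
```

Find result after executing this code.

Step 1: Fibonacci-like sequence starting with a=0, b=1:
  Iteration 1: yield a=0, then a,b = 1,1
  Iteration 2: yield a=1, then a,b = 1,2
  Iteration 3: yield a=1, then a,b = 2,3
  Iteration 4: yield a=2, then a,b = 3,5
Therefore result = [0, 1, 1, 2].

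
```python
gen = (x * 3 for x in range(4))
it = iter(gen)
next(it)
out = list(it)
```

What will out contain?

Step 1: Generator produces [0, 3, 6, 9].
Step 2: next(it) consumes first element (0).
Step 3: list(it) collects remaining: [3, 6, 9].
Therefore out = [3, 6, 9].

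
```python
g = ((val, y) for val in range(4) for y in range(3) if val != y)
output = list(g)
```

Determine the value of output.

Step 1: Nested generator over range(4) x range(3) where val != y:
  (0, 0): excluded (val == y)
  (0, 1): included
  (0, 2): included
  (1, 0): included
  (1, 1): excluded (val == y)
  (1, 2): included
  (2, 0): included
  (2, 1): included
  (2, 2): excluded (val == y)
  (3, 0): included
  (3, 1): included
  (3, 2): included
Therefore output = [(0, 1), (0, 2), (1, 0), (1, 2), (2, 0), (2, 1), (3, 0), (3, 1), (3, 2)].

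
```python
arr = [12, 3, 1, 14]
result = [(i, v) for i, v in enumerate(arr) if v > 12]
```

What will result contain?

Step 1: Filter enumerate([12, 3, 1, 14]) keeping v > 12:
  (0, 12): 12 <= 12, excluded
  (1, 3): 3 <= 12, excluded
  (2, 1): 1 <= 12, excluded
  (3, 14): 14 > 12, included
Therefore result = [(3, 14)].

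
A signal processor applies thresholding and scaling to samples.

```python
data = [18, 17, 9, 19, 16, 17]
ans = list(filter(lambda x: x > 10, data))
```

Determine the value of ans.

Step 1: Filter elements > 10:
  18: kept
  17: kept
  9: removed
  19: kept
  16: kept
  17: kept
Therefore ans = [18, 17, 19, 16, 17].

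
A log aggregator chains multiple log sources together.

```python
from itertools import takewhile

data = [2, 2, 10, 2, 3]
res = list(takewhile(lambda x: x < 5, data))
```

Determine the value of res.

Step 1: takewhile stops at first element >= 5:
  2 < 5: take
  2 < 5: take
  10 >= 5: stop
Therefore res = [2, 2].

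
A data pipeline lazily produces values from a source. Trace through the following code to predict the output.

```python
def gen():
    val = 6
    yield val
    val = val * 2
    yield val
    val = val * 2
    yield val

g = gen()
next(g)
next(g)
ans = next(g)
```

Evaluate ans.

Step 1: Trace through generator execution:
  Yield 1: val starts at 6, yield 6
  Yield 2: val = 6 * 2 = 12, yield 12
  Yield 3: val = 12 * 2 = 24, yield 24
Step 2: First next() gets 6, second next() gets the second value, third next() yields 24.
Therefore ans = 24.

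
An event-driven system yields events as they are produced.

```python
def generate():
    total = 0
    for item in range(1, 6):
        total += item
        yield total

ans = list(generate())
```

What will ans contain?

Step 1: Generator accumulates running sum:
  item=1: total = 1, yield 1
  item=2: total = 3, yield 3
  item=3: total = 6, yield 6
  item=4: total = 10, yield 10
  item=5: total = 15, yield 15
Therefore ans = [1, 3, 6, 10, 15].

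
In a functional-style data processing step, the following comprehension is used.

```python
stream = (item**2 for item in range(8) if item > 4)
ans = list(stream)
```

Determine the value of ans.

Step 1: For range(8), keep item > 4, then square:
  item=0: 0 <= 4, excluded
  item=1: 1 <= 4, excluded
  item=2: 2 <= 4, excluded
  item=3: 3 <= 4, excluded
  item=4: 4 <= 4, excluded
  item=5: 5 > 4, yield 5**2 = 25
  item=6: 6 > 4, yield 6**2 = 36
  item=7: 7 > 4, yield 7**2 = 49
Therefore ans = [25, 36, 49].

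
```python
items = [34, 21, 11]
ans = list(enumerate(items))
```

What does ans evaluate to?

Step 1: enumerate pairs each element with its index:
  (0, 34)
  (1, 21)
  (2, 11)
Therefore ans = [(0, 34), (1, 21), (2, 11)].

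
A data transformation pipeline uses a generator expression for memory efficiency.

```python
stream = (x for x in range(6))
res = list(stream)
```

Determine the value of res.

Step 1: Generator expression iterates range(6): [0, 1, 2, 3, 4, 5].
Step 2: list() collects all values.
Therefore res = [0, 1, 2, 3, 4, 5].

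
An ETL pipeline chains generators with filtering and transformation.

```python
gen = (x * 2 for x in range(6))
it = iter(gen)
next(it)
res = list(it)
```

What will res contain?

Step 1: Generator produces [0, 2, 4, 6, 8, 10].
Step 2: next(it) consumes first element (0).
Step 3: list(it) collects remaining: [2, 4, 6, 8, 10].
Therefore res = [2, 4, 6, 8, 10].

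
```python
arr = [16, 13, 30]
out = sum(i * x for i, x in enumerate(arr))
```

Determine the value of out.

Step 1: Compute i * x for each (i, x) in enumerate([16, 13, 30]):
  i=0, x=16: 0*16 = 0
  i=1, x=13: 1*13 = 13
  i=2, x=30: 2*30 = 60
Step 2: sum = 0 + 13 + 60 = 73.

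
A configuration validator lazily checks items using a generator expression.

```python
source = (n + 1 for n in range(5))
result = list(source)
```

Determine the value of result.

Step 1: For each n in range(5), compute n+1:
  n=0: 0+1 = 1
  n=1: 1+1 = 2
  n=2: 2+1 = 3
  n=3: 3+1 = 4
  n=4: 4+1 = 5
Therefore result = [1, 2, 3, 4, 5].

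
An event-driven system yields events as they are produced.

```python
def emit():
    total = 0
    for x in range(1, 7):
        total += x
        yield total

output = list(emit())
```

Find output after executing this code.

Step 1: Generator accumulates running sum:
  x=1: total = 1, yield 1
  x=2: total = 3, yield 3
  x=3: total = 6, yield 6
  x=4: total = 10, yield 10
  x=5: total = 15, yield 15
  x=6: total = 21, yield 21
Therefore output = [1, 3, 6, 10, 15, 21].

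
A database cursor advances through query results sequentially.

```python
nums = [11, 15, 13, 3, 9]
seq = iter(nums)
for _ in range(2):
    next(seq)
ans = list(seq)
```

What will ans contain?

Step 1: Create iterator over [11, 15, 13, 3, 9].
Step 2: Advance 2 positions (consuming [11, 15]).
Step 3: list() collects remaining elements: [13, 3, 9].
Therefore ans = [13, 3, 9].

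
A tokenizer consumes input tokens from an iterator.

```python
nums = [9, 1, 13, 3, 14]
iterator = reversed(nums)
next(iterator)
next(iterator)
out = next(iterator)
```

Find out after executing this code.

Step 1: reversed([9, 1, 13, 3, 14]) gives iterator: [14, 3, 13, 1, 9].
Step 2: First next() = 14, second next() = 3.
Step 3: Third next() = 13.
Therefore out = 13.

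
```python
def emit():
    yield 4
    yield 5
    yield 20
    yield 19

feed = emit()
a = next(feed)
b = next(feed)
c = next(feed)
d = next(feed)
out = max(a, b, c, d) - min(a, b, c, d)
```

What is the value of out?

Step 1: Create generator and consume all values:
  a = next(feed) = 4
  b = next(feed) = 5
  c = next(feed) = 20
  d = next(feed) = 19
Step 2: max = 20, min = 4, out = 20 - 4 = 16.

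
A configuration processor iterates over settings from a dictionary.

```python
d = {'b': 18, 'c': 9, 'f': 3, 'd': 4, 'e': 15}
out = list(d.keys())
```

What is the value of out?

Step 1: d.keys() returns the dictionary keys in insertion order.
Therefore out = ['b', 'c', 'f', 'd', 'e'].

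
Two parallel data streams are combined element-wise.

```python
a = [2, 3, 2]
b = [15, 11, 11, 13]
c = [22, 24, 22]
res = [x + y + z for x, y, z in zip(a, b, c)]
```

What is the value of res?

Step 1: zip three lists (truncates to shortest, len=3):
  2 + 15 + 22 = 39
  3 + 11 + 24 = 38
  2 + 11 + 22 = 35
Therefore res = [39, 38, 35].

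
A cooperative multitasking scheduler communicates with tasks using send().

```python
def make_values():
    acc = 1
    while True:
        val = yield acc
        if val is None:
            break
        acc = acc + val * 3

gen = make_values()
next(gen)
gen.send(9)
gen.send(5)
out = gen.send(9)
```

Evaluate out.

Step 1: next() -> yield acc=1.
Step 2: send(9) -> val=9, acc = 1 + 9*3 = 28, yield 28.
Step 3: send(5) -> val=5, acc = 28 + 5*3 = 43, yield 43.
Step 4: send(9) -> val=9, acc = 43 + 9*3 = 70, yield 70.
Therefore out = 70.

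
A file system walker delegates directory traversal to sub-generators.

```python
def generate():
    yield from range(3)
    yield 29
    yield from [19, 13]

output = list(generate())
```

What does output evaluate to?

Step 1: Trace yields in order:
  yield 0
  yield 1
  yield 2
  yield 29
  yield 19
  yield 13
Therefore output = [0, 1, 2, 29, 19, 13].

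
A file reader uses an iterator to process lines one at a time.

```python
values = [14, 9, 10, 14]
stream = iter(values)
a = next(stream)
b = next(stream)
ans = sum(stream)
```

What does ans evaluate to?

Step 1: Create iterator over [14, 9, 10, 14].
Step 2: a = next() = 14, b = next() = 9.
Step 3: sum() of remaining [10, 14] = 24.
Therefore ans = 24.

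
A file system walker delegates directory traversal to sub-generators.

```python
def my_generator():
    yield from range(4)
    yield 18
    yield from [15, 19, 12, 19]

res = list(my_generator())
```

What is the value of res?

Step 1: Trace yields in order:
  yield 0
  yield 1
  yield 2
  yield 3
  yield 18
  yield 15
  yield 19
  yield 12
  yield 19
Therefore res = [0, 1, 2, 3, 18, 15, 19, 12, 19].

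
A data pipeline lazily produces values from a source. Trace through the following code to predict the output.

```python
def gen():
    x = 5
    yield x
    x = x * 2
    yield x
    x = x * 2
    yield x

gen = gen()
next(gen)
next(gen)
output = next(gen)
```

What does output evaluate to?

Step 1: Trace through generator execution:
  Yield 1: x starts at 5, yield 5
  Yield 2: x = 5 * 2 = 10, yield 10
  Yield 3: x = 10 * 2 = 20, yield 20
Step 2: First next() gets 5, second next() gets the second value, third next() yields 20.
Therefore output = 20.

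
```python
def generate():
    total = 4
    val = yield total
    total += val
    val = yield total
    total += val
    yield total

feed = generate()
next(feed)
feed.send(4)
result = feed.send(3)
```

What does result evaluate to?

Step 1: next() -> yield total=4.
Step 2: send(4) -> val=4, total = 4+4 = 8, yield 8.
Step 3: send(3) -> val=3, total = 8+3 = 11, yield 11.
Therefore result = 11.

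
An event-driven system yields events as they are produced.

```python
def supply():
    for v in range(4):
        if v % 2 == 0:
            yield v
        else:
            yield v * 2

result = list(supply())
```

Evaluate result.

Step 1: For each v in range(4), yield v if even, else v*2:
  v=0 (even): yield 0
  v=1 (odd): yield 1*2 = 2
  v=2 (even): yield 2
  v=3 (odd): yield 3*2 = 6
Therefore result = [0, 2, 2, 6].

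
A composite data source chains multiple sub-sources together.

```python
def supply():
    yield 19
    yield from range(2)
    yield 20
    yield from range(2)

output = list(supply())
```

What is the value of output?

Step 1: Trace yields in order:
  yield 19
  yield 0
  yield 1
  yield 20
  yield 0
  yield 1
Therefore output = [19, 0, 1, 20, 0, 1].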